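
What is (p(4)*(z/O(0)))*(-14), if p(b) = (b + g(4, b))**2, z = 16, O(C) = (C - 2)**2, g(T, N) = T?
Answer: -3584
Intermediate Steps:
O(C) = (-2 + C)**2
p(b) = (4 + b)**2 (p(b) = (b + 4)**2 = (4 + b)**2)
(p(4)*(z/O(0)))*(-14) = ((4 + 4)**2*(16/((-2 + 0)**2)))*(-14) = (8**2*(16/((-2)**2)))*(-14) = (64*(16/4))*(-14) = (64*(16*(1/4)))*(-14) = (64*4)*(-14) = 256*(-14) = -3584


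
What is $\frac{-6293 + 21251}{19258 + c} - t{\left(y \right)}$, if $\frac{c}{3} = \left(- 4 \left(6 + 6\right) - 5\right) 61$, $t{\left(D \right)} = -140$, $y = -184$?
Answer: $\frac{1353218}{9559} \approx 141.56$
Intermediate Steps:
$c = -9699$ ($c = 3 \left(- 4 \left(6 + 6\right) - 5\right) 61 = 3 \left(\left(-4\right) 12 - 5\right) 61 = 3 \left(-48 - 5\right) 61 = 3 \left(\left(-53\right) 61\right) = 3 \left(-3233\right) = -9699$)
$\frac{-6293 + 21251}{19258 + c} - t{\left(y \right)} = \frac{-6293 + 21251}{19258 - 9699} - -140 = \frac{14958}{9559} + 140 = \frac{1353218}{9559}$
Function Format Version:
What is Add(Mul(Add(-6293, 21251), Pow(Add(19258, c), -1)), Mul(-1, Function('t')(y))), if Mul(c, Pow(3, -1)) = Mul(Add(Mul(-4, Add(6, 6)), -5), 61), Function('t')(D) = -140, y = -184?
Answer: Rational(1353218, 9559) ≈ 141.56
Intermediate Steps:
c = -9699 (c = Mul(3, Mul(Add(Mul(-4, Add(6, 6)), -5), 61)) = Mul(3, Mul(Add(Mul(-4, 12), -5), 61)) = Mul(3, Mul(Add(-48, -5), 61)) = Mul(3, Mul(-53, 61)) = Mul(3, -3233) = -9699)
Add(Mul(Add(-6293, 21251), Pow(Add(19258, c), -1)), Mul(-1, Function('t')(y))) = Add(Mul(Add(-6293, 21251), Pow(Add(19258, -9699), -1)), Mul(-1, -140)) = Add(Mul(14958, Pow(9559, -1)), 140) = Add(Mul(14958, Rational(1, 9559)), 140) = Add(Rational(14958, 9559), 140) = Rational(1353218, 9559)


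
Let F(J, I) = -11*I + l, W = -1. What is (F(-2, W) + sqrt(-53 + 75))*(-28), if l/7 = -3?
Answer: 280 - 28*sqrt(22) ≈ 148.67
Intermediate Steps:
l = -21 (l = 7*(-3) = -21)
F(J, I) = -21 - 11*I (F(J, I) = -11*I - 21 = -21 - 11*I)
(F(-2, W) + sqrt(-53 + 75))*(-28) = ((-21 - 11*(-1)) + sqrt(-53 + 75))*(-28) = ((-21 + 11) + sqrt(22))*(-28) = (-10 + sqrt(22))*(-28) = 280 - 28*sqrt(22)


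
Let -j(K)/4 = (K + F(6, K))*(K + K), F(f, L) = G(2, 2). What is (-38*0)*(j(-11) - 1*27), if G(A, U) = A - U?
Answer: 0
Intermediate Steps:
F(f, L) = 0 (F(f, L) = 2 - 1*2 = 2 - 2 = 0)
j(K) = -8*K² (j(K) = -4*(K + 0)*(K + K) = -4*K*2*K = -8*K²)
(-38*0)*(j(-11) - 1*27) = (-38*0)*(-8*(-11)² - 1*27) = 0*(-8*121 - 27) = 0*(-968 - 27) = 0*(-995) = 0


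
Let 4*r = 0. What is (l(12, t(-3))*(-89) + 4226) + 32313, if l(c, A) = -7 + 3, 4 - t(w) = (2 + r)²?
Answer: 36895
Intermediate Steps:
r = 0 (r = (¼)*0 = 0)
t(w) = 0 (t(w) = 4 - (2 + 0)² = 4 - 1*2² = 4 - 1*4 = 4 - 4 = 0)
l(c, A) = -4
(l(12, t(-3))*(-89) + 4226) + 32313 = (-4*(-89) + 4226) + 32313 = (356 + 4226) + 32313 = 4582 + 32313 = 36895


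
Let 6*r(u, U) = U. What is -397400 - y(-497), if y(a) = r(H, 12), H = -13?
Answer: -397402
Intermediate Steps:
r(u, U) = U/6
y(a) = 2 (y(a) = (1/6)*12 = 2)
-397400 - y(-497) = -397400 - 1*2 = -397400 - 2 = -397402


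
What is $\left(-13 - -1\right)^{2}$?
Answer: $144$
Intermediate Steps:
$\left(-13 - -1\right)^{2} = \left(-13 + \left(-23 + 24\right)\right)^{2} = \left(-13 + 1\right)^{2} = \left(-12\right)^{2} = 144$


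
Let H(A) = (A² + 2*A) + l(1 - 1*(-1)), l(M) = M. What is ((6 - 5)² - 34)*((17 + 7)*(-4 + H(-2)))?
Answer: 1584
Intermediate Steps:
H(A) = 2 + A² + 2*A (H(A) = (A² + 2*A) + (1 - 1*(-1)) = (A² + 2*A) + (1 + 1) = (A² + 2*A) + 2 = 2 + A² + 2*A)
((6 - 5)² - 34)*((17 + 7)*(-4 + H(-2))) = ((6 - 5)² - 34)*((17 + 7)*(-4 + (2 + (-2)² + 2*(-2)))) = (1² - 34)*(24*(-4 + (2 + 4 - 4))) = (1 - 34)*(24*(-4 + 2)) = -792*(-2) = -33*(-48) = 1584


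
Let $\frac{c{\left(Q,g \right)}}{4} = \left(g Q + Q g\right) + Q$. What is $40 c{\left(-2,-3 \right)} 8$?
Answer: $12800$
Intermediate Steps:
$c{\left(Q,g \right)} = 4 Q + 8 Q g$ ($c{\left(Q,g \right)} = 4 \left(\left(g Q + Q g\right) + Q\right) = 4 \left(\left(Q g + Q g\right) + Q\right) = 4 \left(2 Q g + Q\right) = 4 \left(Q + 2 Q g\right) = 4 Q + 8 Q g$)
$40 c{\left(-2,-3 \right)} 8 = 40 \cdot 4 \left(-2\right) \left(1 + 2 \left(-3\right)\right) 8 = 40 \cdot 4 \left(-2\right) \left(1 - 6\right) 8 = 40 \cdot 4 \left(-2\right) \left(-5\right) 8 = 40 \cdot 40 \cdot 8 = 1600 \cdot 8 = 12800$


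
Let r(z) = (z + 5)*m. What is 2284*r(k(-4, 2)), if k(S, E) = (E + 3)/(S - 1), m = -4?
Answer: -36544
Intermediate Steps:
k(S, E) = (3 + E)/(-1 + S)
r(z) = -20 - 4*z (r(z) = (z + 5)*(-4) = (5 + z)*(-4) = -20 - 4*z)
2284*r(k(-4, 2)) = 2284*(-20 - 4*(3 + 2)/(-1 - 4)) = 2284*(-20 - 4*5/(-5)) = 2284*(-20 - (-4)*5/5) = 2284*(-20 - 4*(-1)) = 2284*(-20 + 4) = 2284*(-16) = -36544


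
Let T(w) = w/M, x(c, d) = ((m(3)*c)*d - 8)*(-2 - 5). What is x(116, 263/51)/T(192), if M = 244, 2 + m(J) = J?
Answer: -3213175/612 ≈ -5250.3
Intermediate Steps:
m(J) = -2 + J
x(c, d) = 56 - 7*c*d (x(c, d) = (((-2 + 3)*c)*d - 8)*(-2 - 5) = ((1*c)*d - 8)*(-7) = (c*d - 8)*(-7) = (-8 + c*d)*(-7) = 56 - 7*c*d)
T(w) = w/244
x(116, 263/51)/T(192) = (56 - 7*116*263/51)/(((1/244)*192)) = (56 - 7*116*263*(1/51))/(48/61) = (56 - 7*116*263/51)*(61/48) = (56 - 213556/51)*(61/48) = -210700/51*61/48 = -3213175/612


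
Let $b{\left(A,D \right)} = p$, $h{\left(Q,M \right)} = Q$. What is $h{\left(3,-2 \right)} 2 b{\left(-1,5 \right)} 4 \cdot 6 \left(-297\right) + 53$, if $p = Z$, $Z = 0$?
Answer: $53$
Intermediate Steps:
$p = 0$
$b{\left(A,D \right)} = 0$
$h{\left(3,-2 \right)} 2 b{\left(-1,5 \right)} 4 \cdot 6 \left(-297\right) + 53 = 3 \cdot 2 \cdot 0 \cdot 4 \cdot 6 \left(-297\right) + 53 = 3 \cdot 0 \cdot 4 \cdot 6 \left(-297\right) + 53 = 3 \cdot 0 \cdot 6 \left(-297\right) + 53 = 0 \cdot 6 \left(-297\right) + 53 = 0 \left(-297\right) + 53 = 0 + 53 = 53$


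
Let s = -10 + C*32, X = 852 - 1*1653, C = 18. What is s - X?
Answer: 1367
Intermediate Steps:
X = -801 (X = 852 - 1653 = -801)
s = 566 (s = -10 + 18*32 = -10 + 576 = 566)
s - X = 566 - 1*(-801) = 566 + 801 = 1367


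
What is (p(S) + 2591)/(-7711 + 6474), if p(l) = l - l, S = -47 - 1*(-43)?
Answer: -2591/1237 ≈ -2.0946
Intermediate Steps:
S = -4 (S = -47 + 43 = -4)
p(l) = 0
(p(S) + 2591)/(-7711 + 6474) = (0 + 2591)/(-7711 + 6474) = 2591/(-1237) = 2591*(-1/1237) = -2591/1237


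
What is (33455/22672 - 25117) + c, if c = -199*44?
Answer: -767935201/22672 ≈ -33872.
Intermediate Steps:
c = -8756
(33455/22672 - 25117) + c = (33455/22672 - 25117) - 8756 = -569419169/22672 - 8756 = -767935201/22672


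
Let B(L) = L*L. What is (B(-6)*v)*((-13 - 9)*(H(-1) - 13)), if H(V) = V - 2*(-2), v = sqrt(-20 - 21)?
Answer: 7920*I*sqrt(41) ≈ 50713.0*I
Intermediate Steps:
v = I*sqrt(41) (v = sqrt(-41) = I*sqrt(41) ≈ 6.4031*I)
B(L) = L**2
H(V) = 4 + V (H(V) = V + 4 = 4 + V)
(B(-6)*v)*((-13 - 9)*(H(-1) - 13)) = ((-6)**2*(I*sqrt(41)))*((-13 - 9)*((4 - 1) - 13)) = (36*(I*sqrt(41)))*(-22*(3 - 13)) = (36*I*sqrt(41))*(-22*(-10)) = (36*I*sqrt(41))*220 = 7920*I*sqrt(41)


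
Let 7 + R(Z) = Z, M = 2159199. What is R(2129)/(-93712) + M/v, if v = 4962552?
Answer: 142717501/346019846 ≈ 0.41245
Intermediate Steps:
R(Z) = -7 + Z
R(2129)/(-93712) + M/v = (-7 + 2129)/(-93712) + 2159199/4962552 = 2122*(-1/93712) + 2159199*(1/4962552) = -1061/46856 + 102819/236312 = 142717501/346019846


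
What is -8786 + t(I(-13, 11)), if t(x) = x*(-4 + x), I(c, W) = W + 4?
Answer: -8621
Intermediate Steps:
I(c, W) = 4 + W
-8786 + t(I(-13, 11)) = -8786 + (4 + 11)*(-4 + (4 + 11)) = -8786 + 15*(-4 + 15) = -8786 + 15*11 = -8786 + 165 = -8621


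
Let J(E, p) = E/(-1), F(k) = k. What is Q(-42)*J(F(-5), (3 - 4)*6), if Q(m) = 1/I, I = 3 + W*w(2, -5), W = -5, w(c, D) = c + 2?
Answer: -5/17 ≈ -0.29412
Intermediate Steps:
w(c, D) = 2 + c
I = -17 (I = 3 - 5*(2 + 2) = 3 - 5*4 = 3 - 20 = -17)
J(E, p) = -E (J(E, p) = E*(-1) = -E)
Q(m) = -1/17 (Q(m) = 1/(-17) = -1/17)
Q(-42)*J(F(-5), (3 - 4)*6) = -(-1)*(-5)/17 = -1/17*5 = -5/17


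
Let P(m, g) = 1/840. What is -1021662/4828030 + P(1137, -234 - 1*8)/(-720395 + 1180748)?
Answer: -39507313518821/186698239945560 ≈ -0.21161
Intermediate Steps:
P(m, g) = 1/840
-1021662/4828030 + P(1137, -234 - 1*8)/(-720395 + 1180748) = -1021662/4828030 + 1/(840*(-720395 + 1180748)) = -1021662*1/4828030 + (1/840)/460353 = -510831/2414015 + (1/840)*(1/460353) = -510831/2414015 + 1/386696520 = -39507313518821/186698239945560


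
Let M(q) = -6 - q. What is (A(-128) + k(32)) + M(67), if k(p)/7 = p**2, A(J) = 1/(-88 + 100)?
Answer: 85141/12 ≈ 7095.1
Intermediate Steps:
A(J) = 1/12
k(p) = 7*p**2
(A(-128) + k(32)) + M(67) = (1/12 + 7*32**2) + (-6 - 1*67) = (1/12 + 7*1024) + (-6 - 67) = (1/12 + 7168) - 73 = 86017/12 - 73 = 85141/12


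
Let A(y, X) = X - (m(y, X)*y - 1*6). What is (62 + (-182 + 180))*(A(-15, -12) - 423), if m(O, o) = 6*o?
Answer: -90540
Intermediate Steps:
A(y, X) = 6 + X - 6*X*y (A(y, X) = X - ((6*X)*y - 1*6) = X - (6*X*y - 6) = X - (-6 + 6*X*y) = X + (6 - 6*X*y) = 6 + X - 6*X*y)
(62 + (-182 + 180))*(A(-15, -12) - 423) = (62 + (-182 + 180))*((6 - 12 - 6*(-12)*(-15)) - 423) = (62 - 2)*((6 - 12 - 1080) - 423) = 60*(-1086 - 423) = 60*(-1509) = -90540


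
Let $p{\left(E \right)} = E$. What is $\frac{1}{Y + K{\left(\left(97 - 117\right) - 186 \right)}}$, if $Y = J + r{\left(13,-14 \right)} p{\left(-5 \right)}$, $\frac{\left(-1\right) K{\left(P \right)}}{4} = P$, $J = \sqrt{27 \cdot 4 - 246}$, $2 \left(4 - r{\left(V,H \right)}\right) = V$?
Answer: $\frac{3346}{2799481} - \frac{4 i \sqrt{138}}{2799481} \approx 0.0011952 - 1.6785 \cdot 10^{-5} i$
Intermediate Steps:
$r{\left(V,H \right)} = 4 - \frac{V}{2}$
$J = i \sqrt{138}$ ($J = \sqrt{108 - 246} = \sqrt{-138} = i \sqrt{138} \approx 11.747 i$)
$K{\left(P \right)} = - 4 P$
$Y = \frac{25}{2} + i \sqrt{138}$ ($Y = i \sqrt{138} + \left(4 - \frac{13}{2}\right) \left(-5\right) = i \sqrt{138} - - \frac{25}{2} = i \sqrt{138} + \frac{25}{2} = \frac{25}{2} + i \sqrt{138} \approx 12.5 + 11.747 i$)
$\frac{1}{Y + K{\left(\left(97 - 117\right) - 186 \right)}} = \frac{1}{\left(\frac{25}{2} + i \sqrt{138}\right) - 4 \left(\left(97 - 117\right) - 186\right)} = \frac{1}{\left(\frac{25}{2} + i \sqrt{138}\right) - 4 \left(-20 - 186\right)} = \frac{1}{\left(\frac{25}{2} + i \sqrt{138}\right) - -824} = \frac{1}{\left(\frac{25}{2} + i \sqrt{138}\right) + 824} = \frac{1}{\frac{1673}{2} + i \sqrt{138}}$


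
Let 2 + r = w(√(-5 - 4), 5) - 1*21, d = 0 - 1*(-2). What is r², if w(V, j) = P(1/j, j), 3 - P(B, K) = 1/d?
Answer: 1681/4 ≈ 420.25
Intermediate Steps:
d = 2 (d = 0 + 2 = 2)
P(B, K) = 5/2 (P(B, K) = 3 - 1/2 = 3 - 1*½ = 3 - ½ = 5/2)
w(V, j) = 5/2
r = -41/2 (r = -2 + (5/2 - 1*21) = -2 + (5/2 - 21) = -2 - 37/2 = -41/2 ≈ -20.500)
r² = (-41/2)² = 1681/4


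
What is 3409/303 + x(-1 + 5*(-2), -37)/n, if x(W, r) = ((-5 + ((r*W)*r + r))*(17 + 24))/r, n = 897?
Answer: 100247008/3352089 ≈ 29.906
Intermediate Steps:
x(W, r) = (-205 + 41*r + 41*W*r**2)/r (x(W, r) = ((-5 + ((W*r)*r + r))*41)/r = ((-5 + (W*r**2 + r))*41)/r = ((-5 + (r + W*r**2))*41)/r = ((-5 + r + W*r**2)*41)/r = (-205 + 41*r + 41*W*r**2)/r)
3409/303 + x(-1 + 5*(-2), -37)/n = 3409/303 + (41 - 205/(-37) + 41*(-1 + 5*(-2))*(-37))/897 = 3409*(1/303) + (41 - 205*(-1/37) + 41*(-1 - 10)*(-37))*(1/897) = 3409/303 + (41 + 205/37 + 41*(-11)*(-37))*(1/897) = 3409/303 + (41 + 205/37 + 16687)*(1/897) = 3409/303 + (619141/37)*(1/897) = 3409/303 + 619141/33189 = 100247008/3352089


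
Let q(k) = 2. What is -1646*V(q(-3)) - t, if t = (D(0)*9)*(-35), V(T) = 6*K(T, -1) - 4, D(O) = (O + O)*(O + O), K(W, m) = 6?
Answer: -52672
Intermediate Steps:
D(O) = 4*O² (D(O) = (2*O)*(2*O) = 4*O²)
V(T) = 32 (V(T) = 6*6 - 4 = 36 - 4 = 32)
t = 0 (t = ((4*0²)*9)*(-35) = ((4*0)*9)*(-35) = (0*9)*(-35) = 0*(-35) = 0)
-1646*V(q(-3)) - t = -1646*32 - 1*0 = -52672 + 0 = -52672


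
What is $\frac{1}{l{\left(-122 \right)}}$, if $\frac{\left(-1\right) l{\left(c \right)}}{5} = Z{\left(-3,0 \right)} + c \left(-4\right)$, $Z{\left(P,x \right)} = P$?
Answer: $- \frac{1}{2425} \approx -0.00041237$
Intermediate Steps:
$l{\left(c \right)} = 15 + 20 c$ ($l{\left(c \right)} = - 5 \left(-3 + c \left(-4\right)\right) = - 5 \left(-3 - 4 c\right) = 15 + 20 c$)
$\frac{1}{l{\left(-122 \right)}} = \frac{1}{15 + 20 \left(-122\right)} = \frac{1}{15 - 2440} = \frac{1}{-2425} = - \frac{1}{2425}$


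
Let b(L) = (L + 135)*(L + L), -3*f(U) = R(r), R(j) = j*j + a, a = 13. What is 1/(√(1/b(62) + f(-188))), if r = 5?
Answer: -2*I*√17006669781/928261 ≈ -0.28098*I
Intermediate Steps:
R(j) = 13 + j² (R(j) = j*j + 13 = j² + 13 = 13 + j²)
f(U) = -38/3 (f(U) = -(13 + 5²)/3 = -(13 + 25)/3 = -⅓*38 = -38/3)
b(L) = 2*L*(135 + L) (b(L) = (135 + L)*(2*L) = 2*L*(135 + L))
1/(√(1/b(62) + f(-188))) = 1/(√(1/(2*62*(135 + 62)) - 38/3)) = 1/(√(1/(2*62*197) - 38/3)) = 1/(√(1/24428 - 38/3)) = 1/(√(-928261/73284)) = 1/(I*√17006669781/36642) = -2*I*√17006669781/928261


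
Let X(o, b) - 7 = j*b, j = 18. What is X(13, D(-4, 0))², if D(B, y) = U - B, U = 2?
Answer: 13225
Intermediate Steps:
D(B, y) = 2 - B
X(o, b) = 7 + 18*b
X(13, D(-4, 0))² = (7 + 18*(2 - 1*(-4)))² = (7 + 18*(2 + 4))² = (7 + 18*6)² = (7 + 108)² = 115² = 13225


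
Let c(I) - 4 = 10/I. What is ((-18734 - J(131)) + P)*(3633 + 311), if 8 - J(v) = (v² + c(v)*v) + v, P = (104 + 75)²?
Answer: 122757000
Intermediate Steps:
P = 32041 (P = 179² = 32041)
c(I) = 4 + 10/I
J(v) = 8 - v - v² - v*(4 + 10/v) (J(v) = 8 - ((v² + (4 + 10/v)*v) + v) = 8 - ((v² + v*(4 + 10/v)) + v) = 8 - (v + v² + v*(4 + 10/v)) = 8 + (-v - v² - v*(4 + 10/v)) = 8 - v - v² - v*(4 + 10/v))
((-18734 - J(131)) + P)*(3633 + 311) = ((-18734 - (-2 - 1*131² - 5*131)) + 32041)*(3633 + 311) = ((-18734 - (-2 - 1*17161 - 655)) + 32041)*3944 = ((-18734 - (-2 - 17161 - 655)) + 32041)*3944 = ((-18734 - 1*(-17818)) + 32041)*3944 = ((-18734 + 17818) + 32041)*3944 = (-916 + 32041)*3944 = 31125*3944 = 122757000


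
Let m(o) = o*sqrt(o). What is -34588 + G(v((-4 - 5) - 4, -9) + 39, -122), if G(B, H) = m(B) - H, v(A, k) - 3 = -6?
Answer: -34250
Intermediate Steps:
m(o) = o**(3/2)
v(A, k) = -3 (v(A, k) = 3 - 6 = -3)
G(B, H) = B**(3/2) - H
-34588 + G(v((-4 - 5) - 4, -9) + 39, -122) = -34588 + ((-3 + 39)**(3/2) - 1*(-122)) = -34588 + (36**(3/2) + 122) = -34588 + (216 + 122) = -34588 + 338 = -34250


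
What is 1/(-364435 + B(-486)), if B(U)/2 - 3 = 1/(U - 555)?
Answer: -1041/379370591 ≈ -2.7440e-6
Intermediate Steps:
B(U) = 6 + 2/(-555 + U) (B(U) = 6 + 2/(U - 555) = 6 + 2/(-555 + U))
1/(-364435 + B(-486)) = 1/(-364435 + 2*(-1664 + 3*(-486))/(-555 - 486)) = 1/(-364435 + 2*(-1664 - 1458)/(-1041)) = 1/(-364435 + 2*(-1/1041)*(-3122)) = 1/(-364435 + 6244/1041) = 1/(-379370591/1041) = -1041/379370591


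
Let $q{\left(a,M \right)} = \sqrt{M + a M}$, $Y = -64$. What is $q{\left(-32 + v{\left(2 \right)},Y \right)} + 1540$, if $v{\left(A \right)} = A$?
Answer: $1540 + 8 \sqrt{29} \approx 1583.1$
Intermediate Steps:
$q{\left(a,M \right)} = \sqrt{M + M a}$
$q{\left(-32 + v{\left(2 \right)},Y \right)} + 1540 = \sqrt{- 64 \left(1 + \left(-32 + 2\right)\right)} + 1540 = \sqrt{- 64 \left(1 - 30\right)} + 1540 = \sqrt{\left(-64\right) \left(-29\right)} + 1540 = \sqrt{1856} + 1540 = 8 \sqrt{29} + 1540 = 1540 + 8 \sqrt{29}$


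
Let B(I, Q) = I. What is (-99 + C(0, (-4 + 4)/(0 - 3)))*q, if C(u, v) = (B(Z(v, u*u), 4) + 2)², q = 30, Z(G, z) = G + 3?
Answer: -2220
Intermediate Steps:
Z(G, z) = 3 + G
C(u, v) = (5 + v)² (C(u, v) = ((3 + v) + 2)² = (5 + v)²)
(-99 + C(0, (-4 + 4)/(0 - 3)))*q = (-99 + (5 + (-4 + 4)/(0 - 3))²)*30 = (-99 + (5 + 0/(-3))²)*30 = (-99 + (5 + 0*(-⅓))²)*30 = (-99 + (5 + 0)²)*30 = (-99 + 5²)*30 = (-99 + 25)*30 = -74*30 = -2220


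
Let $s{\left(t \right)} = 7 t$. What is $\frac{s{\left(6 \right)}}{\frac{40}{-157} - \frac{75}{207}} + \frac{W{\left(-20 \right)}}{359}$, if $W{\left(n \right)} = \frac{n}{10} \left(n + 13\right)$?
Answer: $- \frac{23320912}{342845} \approx -68.022$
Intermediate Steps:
$W{\left(n \right)} = \frac{n \left(13 + n\right)}{10}$ ($W{\left(n \right)} = n \frac{1}{10} \left(13 + n\right) = \frac{n}{10} \left(13 + n\right) = \frac{n \left(13 + n\right)}{10}$)
$\frac{s{\left(6 \right)}}{\frac{40}{-157} - \frac{75}{207}} + \frac{W{\left(-20 \right)}}{359} = \frac{7 \cdot 6}{\frac{40}{-157} - \frac{75}{207}} + \frac{\frac{1}{10} \left(-20\right) \left(13 - 20\right)}{359} = \frac{42}{40 \left(- \frac{1}{157}\right) - \frac{25}{69}} + \frac{1}{10} \left(-20\right) \left(-7\right) \frac{1}{359} = \frac{42}{- \frac{40}{157} - \frac{25}{69}} + 14 \cdot \frac{1}{359} = \frac{42}{- \frac{6685}{10833}} + \frac{14}{359} = 42 \left(- \frac{10833}{6685}\right) + \frac{14}{359} = - \frac{64998}{955} + \frac{14}{359} = - \frac{23320912}{342845}$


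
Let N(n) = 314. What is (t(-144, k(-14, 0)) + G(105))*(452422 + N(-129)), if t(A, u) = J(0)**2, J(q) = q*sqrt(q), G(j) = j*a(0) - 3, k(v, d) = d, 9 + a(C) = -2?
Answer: -524268288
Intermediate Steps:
a(C) = -11 (a(C) = -9 - 2 = -11)
G(j) = -3 - 11*j (G(j) = j*(-11) - 3 = -11*j - 3 = -3 - 11*j)
J(q) = q**(3/2)
t(A, u) = 0 (t(A, u) = (0**(3/2))**2 = 0**2 = 0)
(t(-144, k(-14, 0)) + G(105))*(452422 + N(-129)) = (0 + (-3 - 11*105))*(452422 + 314) = (0 + (-3 - 1155))*452736 = (0 - 1158)*452736 = -1158*452736 = -524268288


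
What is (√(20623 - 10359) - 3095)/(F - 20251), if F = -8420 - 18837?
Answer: 3095/47508 - √2566/23754 ≈ 0.063014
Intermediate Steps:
F = -27257
(√(20623 - 10359) - 3095)/(F - 20251) = (√(20623 - 10359) - 3095)/(-27257 - 20251) = (√10264 - 3095)/(-47508) = (2*√2566 - 3095)*(-1/47508) = (-3095 + 2*√2566)*(-1/47508) = 3095/47508 - √2566/23754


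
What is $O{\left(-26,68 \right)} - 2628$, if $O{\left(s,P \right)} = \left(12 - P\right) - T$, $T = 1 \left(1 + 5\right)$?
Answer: $-2690$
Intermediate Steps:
$T = 6$ ($T = 1 \cdot 6 = 6$)
$O{\left(s,P \right)} = 6 - P$ ($O{\left(s,P \right)} = \left(12 - P\right) - 6 = 6 - P$)
$O{\left(-26,68 \right)} - 2628 = \left(6 - 68\right) - 2628 = -62 - 2628 = -2690$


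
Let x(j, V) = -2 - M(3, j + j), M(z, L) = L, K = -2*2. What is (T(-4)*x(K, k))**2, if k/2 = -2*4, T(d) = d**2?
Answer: 9216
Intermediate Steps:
K = -4
k = -16 (k = 2*(-2*4) = 2*(-8) = -16)
x(j, V) = -2 - 2*j (x(j, V) = -2 - (j + j) = -2 - 2*j)
(T(-4)*x(K, k))**2 = ((-4)**2*(-2 - 2*(-4)))**2 = (16*(-2 + 8))**2 = (16*6)**2 = 96**2 = 9216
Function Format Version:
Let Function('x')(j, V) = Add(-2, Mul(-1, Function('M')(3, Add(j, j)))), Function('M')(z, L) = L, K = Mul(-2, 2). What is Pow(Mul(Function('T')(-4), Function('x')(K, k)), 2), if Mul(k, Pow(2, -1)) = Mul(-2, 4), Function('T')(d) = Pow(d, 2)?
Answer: 9216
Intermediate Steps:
K = -4
k = -16 (k = Mul(2, Mul(-2, 4)) = Mul(2, -8) = -16)
Function('x')(j, V) = Add(-2, Mul(-2, j)) (Function('x')(j, V) = Add(-2, Mul(-1, Add(j, j))) = Add(-2, Mul(-1, Mul(2, j))) = Add(-2, Mul(-2, j)))
Pow(Mul(Function('T')(-4), Function('x')(K, k)), 2) = Pow(Mul(Pow(-4, 2), Add(-2, Mul(-2, -4))), 2) = Pow(Mul(16, Add(-2, 8)), 2) = Pow(Mul(16, 6), 2) = Pow(96, 2) = 9216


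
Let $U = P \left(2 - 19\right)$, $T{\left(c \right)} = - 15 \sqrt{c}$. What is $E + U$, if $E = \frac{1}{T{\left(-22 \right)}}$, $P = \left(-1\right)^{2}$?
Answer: $-17 + \frac{i \sqrt{22}}{330} \approx -17.0 + 0.014213 i$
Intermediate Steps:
$P = 1$
$U = -17$ ($U = 1 \left(2 - 19\right) = 1 \left(-17\right) = -17$)
$E = \frac{i \sqrt{22}}{330}$ ($E = \frac{1}{\left(-15\right) \sqrt{-22}} = \frac{1}{\left(-15\right) i \sqrt{22}} = \frac{i \sqrt{22}}{330} \approx 0.014213 i$)
$E + U = \frac{i \sqrt{22}}{330} - 17 = -17 + \frac{i \sqrt{22}}{330}$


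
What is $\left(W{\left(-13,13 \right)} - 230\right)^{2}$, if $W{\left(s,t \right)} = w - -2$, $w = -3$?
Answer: $53361$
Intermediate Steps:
$W{\left(s,t \right)} = -1$ ($W{\left(s,t \right)} = -3 - -2 = -3 + 2 = -1$)
$\left(W{\left(-13,13 \right)} - 230\right)^{2} = \left(-1 - 230\right)^{2} = \left(-231\right)^{2} = 53361$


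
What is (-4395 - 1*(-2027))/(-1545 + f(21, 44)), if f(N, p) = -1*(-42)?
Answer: 2368/1503 ≈ 1.5755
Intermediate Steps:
f(N, p) = 42
(-4395 - 1*(-2027))/(-1545 + f(21, 44)) = (-4395 - 1*(-2027))/(-1545 + 42) = (-4395 + 2027)/(-1503) = -2368*(-1/1503) = 2368/1503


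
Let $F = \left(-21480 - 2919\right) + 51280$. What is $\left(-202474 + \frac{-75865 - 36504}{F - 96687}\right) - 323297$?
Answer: $- \frac{36701858057}{69806} \approx -5.2577 \cdot 10^{5}$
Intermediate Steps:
$F = 26881$ ($F = -24399 + 51280 = 26881$)
$\left(-202474 + \frac{-75865 - 36504}{F - 96687}\right) - 323297 = \left(-202474 + \frac{-75865 - 36504}{26881 - 96687}\right) - 323297 = \left(-202474 - \frac{112369}{-69806}\right) - 323297 = \left(-202474 - - \frac{112369}{69806}\right) - 323297 = \left(-202474 + \frac{112369}{69806}\right) - 323297 = - \frac{14133787675}{69806} - 323297 = - \frac{36701858057}{69806}$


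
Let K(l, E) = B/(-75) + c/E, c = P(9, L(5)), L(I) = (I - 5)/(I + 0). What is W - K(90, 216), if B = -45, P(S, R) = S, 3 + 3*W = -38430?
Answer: -1537397/120 ≈ -12812.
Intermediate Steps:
W = -12811 (W = -1 + (⅓)*(-38430) = -1 - 12810 = -12811)
L(I) = (-5 + I)/I
c = 9
K(l, E) = ⅗ + 9/E (K(l, E) = -45/(-75) + 9/E = -45*(-1/75) + 9/E = ⅗ + 9/E)
W - K(90, 216) = -12811 - (⅗ + 9/216) = -12811 - (⅗ + 9*(1/216)) = -12811 - (⅗ + 1/24) = -12811 - 1*77/120 = -12811 - 77/120 = -1537397/120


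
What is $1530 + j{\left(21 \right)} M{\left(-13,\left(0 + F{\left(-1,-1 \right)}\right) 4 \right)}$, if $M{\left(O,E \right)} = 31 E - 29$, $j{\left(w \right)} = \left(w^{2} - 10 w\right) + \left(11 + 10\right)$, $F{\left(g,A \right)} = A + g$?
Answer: $-68274$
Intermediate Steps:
$j{\left(w \right)} = 21 + w^{2} - 10 w$ ($j{\left(w \right)} = \left(w^{2} - 10 w\right) + 21 = 21 + w^{2} - 10 w$)
$M{\left(O,E \right)} = -29 + 31 E$
$1530 + j{\left(21 \right)} M{\left(-13,\left(0 + F{\left(-1,-1 \right)}\right) 4 \right)} = 1530 + \left(21 + 21^{2} - 210\right) \left(-29 + 31 \left(0 - 2\right) 4\right) = 1530 + \left(21 + 441 - 210\right) \left(-29 + 31 \left(0 - 2\right) 4\right) = 1530 + 252 \left(-29 + 31 \left(\left(-2\right) 4\right)\right) = 1530 + 252 \left(-29 + 31 \left(-8\right)\right) = 1530 + 252 \left(-29 - 248\right) = 1530 + 252 \left(-277\right) = 1530 - 69804 = -68274$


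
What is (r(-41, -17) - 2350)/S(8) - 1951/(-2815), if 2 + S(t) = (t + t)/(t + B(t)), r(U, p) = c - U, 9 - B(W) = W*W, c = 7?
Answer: 30478072/30965 ≈ 984.27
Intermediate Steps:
B(W) = 9 - W² (B(W) = 9 - W*W = 9 - W²)
r(U, p) = 7 - U
S(t) = -2 + 2*t/(9 + t - t²) (S(t) = -2 + (t + t)/(t + (9 - t²)) = -2 + (2*t)/(9 + t - t²) = -2 + 2*t/(9 + t - t²))
(r(-41, -17) - 2350)/S(8) - 1951/(-2815) = ((7 - 1*(-41)) - 2350)/((2*(-9 + 8²)/(9 + 8 - 1*8²))) - 1951/(-2815) = ((7 + 41) - 2350)/((2*(-9 + 64)/(9 + 8 - 1*64))) - 1951*(-1/2815) = (48 - 2350)/((2*55/(9 + 8 - 64))) + 1951/2815 = -2302/(2*55/(-47)) + 1951/2815 = -2302/(2*(-1/47)*55) + 1951/2815 = -2302/(-110/47) + 1951/2815 = -2302*(-47/110) + 1951/2815 = 54097/55 + 1951/2815 = 30478072/30965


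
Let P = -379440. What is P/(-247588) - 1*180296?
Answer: -656452156/3641 ≈ -1.8029e+5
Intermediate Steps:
P/(-247588) - 1*180296 = -379440/(-247588) - 1*180296 = -379440*(-1/247588) - 180296 = 5580/3641 - 180296 = -656452156/3641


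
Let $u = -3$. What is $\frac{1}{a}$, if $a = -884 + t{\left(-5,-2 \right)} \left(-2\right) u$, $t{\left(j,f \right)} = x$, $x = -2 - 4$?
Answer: $- \frac{1}{920} \approx -0.001087$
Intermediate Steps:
$x = -6$ ($x = -2 - 4 = -6$)
$t{\left(j,f \right)} = -6$
$a = -920$ ($a = -884 + \left(-6\right) \left(-2\right) \left(-3\right) = -884 + 12 \left(-3\right) = -884 - 36 = -920$)
$\frac{1}{a} = \frac{1}{-920} = - \frac{1}{920}$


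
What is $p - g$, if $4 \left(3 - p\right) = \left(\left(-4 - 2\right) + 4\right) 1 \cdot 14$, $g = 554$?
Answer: $-544$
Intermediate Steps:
$p = 10$ ($p = 3 - \frac{\left(\left(-4 - 2\right) + 4\right) 1 \cdot 14}{4} = 3 - \frac{\left(-6 + 4\right) 1 \cdot 14}{4} = 3 - \frac{\left(-2\right) 1 \cdot 14}{4} = 3 - \frac{\left(-2\right) 14}{4} = 3 - -7 = 3 + 7 = 10$)
$p - g = 10 - 554 = -544$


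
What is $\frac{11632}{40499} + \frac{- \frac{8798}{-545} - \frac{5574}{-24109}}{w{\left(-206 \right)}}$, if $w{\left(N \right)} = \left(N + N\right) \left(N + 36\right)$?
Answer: $\frac{2678363985323897}{9317644681793450} \approx 0.28745$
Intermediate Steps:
$w{\left(N \right)} = 2 N \left(36 + N\right)$
$\frac{11632}{40499} + \frac{- \frac{8798}{-545} - \frac{5574}{-24109}}{w{\left(-206 \right)}} = \frac{11632}{40499} + \frac{- \frac{8798}{-545} - \frac{5574}{-24109}}{2 \left(-206\right) \left(36 - 206\right)} = 11632 \cdot \frac{1}{40499} + \frac{\left(-8798\right) \left(- \frac{1}{545}\right) - - \frac{5574}{24109}}{2 \left(-206\right) \left(-170\right)} = \frac{11632}{40499} + \frac{\frac{8798}{545} + \frac{5574}{24109}}{70040} = \frac{11632}{40499} + \frac{215148812}{13139405} \cdot \frac{1}{70040} = \frac{11632}{40499} + \frac{53787203}{230070981550} = \frac{2678363985323897}{9317644681793450}$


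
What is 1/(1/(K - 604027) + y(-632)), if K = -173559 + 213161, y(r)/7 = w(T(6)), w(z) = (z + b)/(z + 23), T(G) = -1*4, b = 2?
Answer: -10724075/7901969 ≈ -1.3571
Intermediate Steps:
T(G) = -4
w(z) = (2 + z)/(23 + z) (w(z) = (z + 2)/(z + 23) = (2 + z)/(23 + z))
y(r) = -14/19 (y(r) = 7*((2 - 4)/(23 - 4)) = 7*(-2/19) = -14/19)
K = 39602
1/(1/(K - 604027) + y(-632)) = 1/(1/(39602 - 604027) - 14/19) = 1/(1/(-564425) - 14/19) = 1/(-1/564425 - 14/19) = 1/(-7901969/10724075) = -10724075/7901969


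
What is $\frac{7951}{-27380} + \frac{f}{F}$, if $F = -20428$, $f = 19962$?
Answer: $- \frac{177245647}{139829660} \approx -1.2676$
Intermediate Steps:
$\frac{7951}{-27380} + \frac{f}{F} = \frac{7951}{-27380} + \frac{19962}{-20428} = 7951 \left(- \frac{1}{27380}\right) + 19962 \left(- \frac{1}{20428}\right) = - \frac{7951}{27380} - \frac{9981}{10214} = - \frac{177245647}{139829660}$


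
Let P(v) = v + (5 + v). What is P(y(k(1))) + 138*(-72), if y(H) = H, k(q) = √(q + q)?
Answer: -9931 + 2*√2 ≈ -9928.2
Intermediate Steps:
k(q) = √2*√q (k(q) = √(2*q) = √2*√q)
P(v) = 5 + 2*v
P(y(k(1))) + 138*(-72) = (5 + 2*(√2*√1)) + 138*(-72) = (5 + 2*(√2*1)) - 9936 = (5 + 2*√2) - 9936 = -9931 + 2*√2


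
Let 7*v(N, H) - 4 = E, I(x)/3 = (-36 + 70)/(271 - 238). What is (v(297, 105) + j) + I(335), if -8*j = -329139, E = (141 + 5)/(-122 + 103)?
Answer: 68794339/1672 ≈ 41145.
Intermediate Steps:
E = -146/19 (E = 146/(-19) = 146*(-1/19) = -146/19 ≈ -7.6842)
j = 329139/8 (j = -⅛*(-329139) = 329139/8 ≈ 41142.)
I(x) = 34/11 (I(x) = 3*((-36 + 70)/(271 - 238)) = 3*(34/33) = 34/11)
v(N, H) = -10/19 (v(N, H) = 4/7 + (⅐)*(-146/19) = 4/7 - 146/133 = -10/19)
(v(297, 105) + j) + I(335) = (-10/19 + 329139/8) + 34/11 = 6253561/152 + 34/11 = 68794339/1672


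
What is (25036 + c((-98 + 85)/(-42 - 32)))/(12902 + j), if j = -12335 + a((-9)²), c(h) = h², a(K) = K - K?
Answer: 137097305/3104892 ≈ 44.155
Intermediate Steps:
a(K) = 0
j = -12335 (j = -12335 + 0 = -12335)
(25036 + c((-98 + 85)/(-42 - 32)))/(12902 + j) = (25036 + ((-98 + 85)/(-42 - 32))²)/(12902 - 12335) = (25036 + (-13/(-74))²)/567 = (25036 + (-13*(-1/74))²)*(1/567) = (25036 + (13/74)²)*(1/567) = (25036 + 169/5476)*(1/567) = (137097305/5476)*(1/567) = 137097305/3104892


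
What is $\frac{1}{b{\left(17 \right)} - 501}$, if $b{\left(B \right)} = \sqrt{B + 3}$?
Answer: $- \frac{501}{250981} - \frac{2 \sqrt{5}}{250981} \approx -0.002014$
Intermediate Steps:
$b{\left(B \right)} = \sqrt{3 + B}$
$\frac{1}{b{\left(17 \right)} - 501} = \frac{1}{\sqrt{3 + 17} - 501} = \frac{1}{\sqrt{20} - 501} = \frac{1}{2 \sqrt{5} - 501} = \frac{1}{-501 + 2 \sqrt{5}}$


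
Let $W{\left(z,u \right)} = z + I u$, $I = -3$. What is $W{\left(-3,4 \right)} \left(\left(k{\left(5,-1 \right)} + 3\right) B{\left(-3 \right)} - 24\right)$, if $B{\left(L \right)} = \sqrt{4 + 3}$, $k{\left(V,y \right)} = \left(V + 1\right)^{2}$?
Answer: $360 - 585 \sqrt{7} \approx -1187.8$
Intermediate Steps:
$k{\left(V,y \right)} = \left(1 + V\right)^{2}$
$B{\left(L \right)} = \sqrt{7}$
$W{\left(z,u \right)} = z - 3 u$
$W{\left(-3,4 \right)} \left(\left(k{\left(5,-1 \right)} + 3\right) B{\left(-3 \right)} - 24\right) = \left(-3 - 12\right) \left(\left(\left(1 + 5\right)^{2} + 3\right) \sqrt{7} - 24\right) = \left(-3 - 12\right) \left(\left(6^{2} + 3\right) \sqrt{7} - 24\right) = - 15 \left(\left(36 + 3\right) \sqrt{7} - 24\right) = - 15 \left(39 \sqrt{7} - 24\right) = - 15 \left(-24 + 39 \sqrt{7}\right) = 360 - 585 \sqrt{7}$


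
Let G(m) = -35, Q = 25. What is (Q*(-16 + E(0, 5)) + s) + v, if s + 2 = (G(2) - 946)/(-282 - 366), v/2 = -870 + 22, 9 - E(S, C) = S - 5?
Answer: -125747/72 ≈ -1746.5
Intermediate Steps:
E(S, C) = 14 - S (E(S, C) = 9 - (S - 5) = 9 - (-5 + S) = 9 + (5 - S) = 14 - S)
v = -1696 (v = 2*(-870 + 22) = 2*(-848) = -1696)
s = -35/72 (s = -2 + (-35 - 946)/(-282 - 366) = -2 - 981/(-648) = -2 - 981*(-1/648) = -2 + 109/72 = -35/72 ≈ -0.48611)
(Q*(-16 + E(0, 5)) + s) + v = (25*(-16 + (14 - 1*0)) - 35/72) - 1696 = (25*(-16 + (14 + 0)) - 35/72) - 1696 = (25*(-16 + 14) - 35/72) - 1696 = (25*(-2) - 35/72) - 1696 = (-50 - 35/72) - 1696 = -3635/72 - 1696 = -125747/72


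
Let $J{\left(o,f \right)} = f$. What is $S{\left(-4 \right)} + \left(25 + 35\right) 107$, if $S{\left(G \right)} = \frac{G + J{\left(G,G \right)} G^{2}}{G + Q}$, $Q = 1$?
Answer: $\frac{19328}{3} \approx 6442.7$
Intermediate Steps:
$S{\left(G \right)} = \frac{G + G^{3}}{1 + G}$ ($S{\left(G \right)} = \frac{G + G G^{2}}{G + 1} = \frac{G + G^{3}}{1 + G}$)
$S{\left(-4 \right)} + \left(25 + 35\right) 107 = \frac{-4 + \left(-4\right)^{3}}{1 - 4} + \left(25 + 35\right) 107 = \frac{-4 - 64}{-3} + 60 \cdot 107 = \left(- \frac{1}{3}\right) \left(-68\right) + 6420 = \frac{68}{3} + 6420 = \frac{19328}{3}$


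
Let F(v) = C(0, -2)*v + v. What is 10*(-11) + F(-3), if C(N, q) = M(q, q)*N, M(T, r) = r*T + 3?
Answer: -113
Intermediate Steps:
M(T, r) = 3 + T*r (M(T, r) = T*r + 3 = 3 + T*r)
C(N, q) = N*(3 + q**2) (C(N, q) = (3 + q*q)*N = (3 + q**2)*N = N*(3 + q**2))
F(v) = v (F(v) = (0*(3 + (-2)**2))*v + v = (0*(3 + 4))*v + v = (0*7)*v + v = 0*v + v = 0 + v = v)
10*(-11) + F(-3) = 10*(-11) - 3 = -110 - 3 = -113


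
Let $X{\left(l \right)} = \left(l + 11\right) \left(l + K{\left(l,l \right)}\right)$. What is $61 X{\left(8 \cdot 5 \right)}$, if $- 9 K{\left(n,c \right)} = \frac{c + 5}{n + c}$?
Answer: $\frac{1987929}{16} \approx 1.2425 \cdot 10^{5}$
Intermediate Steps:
$K{\left(n,c \right)} = - \frac{5 + c}{9 \left(c + n\right)}$ ($K{\left(n,c \right)} = - \frac{\left(c + 5\right) \frac{1}{n + c}}{9} = - \frac{\left(5 + c\right) \frac{1}{c + n}}{9} = - \frac{\frac{1}{c + n} \left(5 + c\right)}{9} = - \frac{5 + c}{9 \left(c + n\right)}$)
$X{\left(l \right)} = \left(11 + l\right) \left(l + \frac{-5 - l}{18 l}\right)$ ($X{\left(l \right)} = \left(l + 11\right) \left(l + \frac{-5 - l}{9 \left(l + l\right)}\right) = \left(11 + l\right) \left(l + \frac{-5 - l}{9 \cdot 2 l}\right) = \left(11 + l\right) \left(l + \frac{\frac{1}{2 l} \left(-5 - l\right)}{9}\right) = \left(11 + l\right) \left(l + \frac{-5 - l}{18 l}\right)$)
$61 X{\left(8 \cdot 5 \right)} = 61 \left(- \frac{8}{9} + \left(8 \cdot 5\right)^{2} - \frac{55}{18 \cdot 8 \cdot 5} + \frac{197 \cdot 8 \cdot 5}{18}\right) = 61 \left(- \frac{8}{9} + 40^{2} - \frac{55}{18 \cdot 40} + \frac{197}{18} \cdot 40\right) = 61 \left(- \frac{8}{9} + 1600 - \frac{11}{144} + \frac{3940}{9}\right) = 61 \cdot \frac{32589}{16} = \frac{1987929}{16}$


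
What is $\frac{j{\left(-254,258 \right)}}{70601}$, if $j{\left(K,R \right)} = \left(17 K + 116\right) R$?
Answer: $- \frac{1084116}{70601} \approx -15.356$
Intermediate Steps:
$j{\left(K,R \right)} = R \left(116 + 17 K\right)$ ($j{\left(K,R \right)} = \left(116 + 17 K\right) R = R \left(116 + 17 K\right)$)
$\frac{j{\left(-254,258 \right)}}{70601} = \frac{258 \left(116 + 17 \left(-254\right)\right)}{70601} = 258 \left(116 - 4318\right) \frac{1}{70601} = 258 \left(-4202\right) \frac{1}{70601} = \left(-1084116\right) \frac{1}{70601} = - \frac{1084116}{70601}$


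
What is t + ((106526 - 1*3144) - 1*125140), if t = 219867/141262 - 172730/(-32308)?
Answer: -12408709203909/570486587 ≈ -21751.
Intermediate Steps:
t = 3937956037/570486587 (t = 219867*(1/141262) - 172730*(-1/32308) = 219867/141262 + 86365/16154 = 3937956037/570486587 ≈ 6.9028)
t + ((106526 - 1*3144) - 1*125140) = 3937956037/570486587 + ((106526 - 1*3144) - 1*125140) = 3937956037/570486587 + ((106526 - 3144) - 125140) = 3937956037/570486587 + (103382 - 125140) = 3937956037/570486587 - 21758 = -12408709203909/570486587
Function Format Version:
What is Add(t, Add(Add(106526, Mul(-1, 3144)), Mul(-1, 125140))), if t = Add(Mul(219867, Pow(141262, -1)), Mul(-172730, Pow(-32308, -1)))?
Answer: Rational(-12408709203909, 570486587) ≈ -21751.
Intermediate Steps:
t = Rational(3937956037, 570486587) (t = Add(Mul(219867, Rational(1, 141262)), Mul(-172730, Rational(-1, 32308))) = Add(Rational(219867, 141262), Rational(86365, 16154)) = Rational(3937956037, 570486587) ≈ 6.9028)
Add(t, Add(Add(106526, Mul(-1, 3144)), Mul(-1, 125140))) = Add(Rational(3937956037, 570486587), Add(Add(106526, Mul(-1, 3144)), Mul(-1, 125140))) = Add(Rational(3937956037, 570486587), Add(Add(106526, -3144), -125140)) = Add(Rational(3937956037, 570486587), Add(103382, -125140)) = Add(Rational(3937956037, 570486587), -21758) = Rational(-12408709203909, 570486587)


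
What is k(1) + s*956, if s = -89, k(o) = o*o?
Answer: -85083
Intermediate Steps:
k(o) = o²
k(1) + s*956 = 1² - 89*956 = 1 - 85084 = -85083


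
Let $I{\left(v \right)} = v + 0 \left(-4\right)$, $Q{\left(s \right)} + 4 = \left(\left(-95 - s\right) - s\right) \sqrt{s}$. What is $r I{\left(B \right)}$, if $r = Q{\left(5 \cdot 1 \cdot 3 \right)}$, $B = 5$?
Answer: $-20 - 625 \sqrt{15} \approx -2440.6$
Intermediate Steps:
$Q{\left(s \right)} = -4 + \sqrt{s} \left(-95 - 2 s\right)$ ($Q{\left(s \right)} = -4 + \left(\left(-95 - s\right) - s\right) \sqrt{s} = -4 + \left(-95 - 2 s\right) \sqrt{s} = -4 + \sqrt{s} \left(-95 - 2 s\right)$)
$r = -4 - 125 \sqrt{15}$ ($r = -4 - 95 \sqrt{5 \cdot 1 \cdot 3} - 2 \left(5 \cdot 1 \cdot 3\right)^{\frac{3}{2}} = -4 - 95 \sqrt{5 \cdot 3} - 2 \left(5 \cdot 3\right)^{\frac{3}{2}} = -4 - 95 \sqrt{15} - 2 \cdot 15^{\frac{3}{2}} = -4 - 95 \sqrt{15} - 2 \cdot 15 \sqrt{15} = -4 - 95 \sqrt{15} - 30 \sqrt{15} = -4 - 125 \sqrt{15} \approx -488.12$)
$I{\left(v \right)} = v$ ($I{\left(v \right)} = v + 0 = v$)
$r I{\left(B \right)} = \left(-4 - 125 \sqrt{15}\right) 5 = -20 - 625 \sqrt{15}$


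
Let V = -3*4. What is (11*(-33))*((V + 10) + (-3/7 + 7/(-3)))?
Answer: 12100/7 ≈ 1728.6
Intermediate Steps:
V = -12
(11*(-33))*((V + 10) + (-3/7 + 7/(-3))) = (11*(-33))*((-12 + 10) + (-3/7 + 7/(-3))) = -363*(-2 + (-3*1/7 + 7*(-1/3))) = -363*(-2 + (-3/7 - 7/3)) = -363*(-2 - 58/21) = -363*(-100/21) = 12100/7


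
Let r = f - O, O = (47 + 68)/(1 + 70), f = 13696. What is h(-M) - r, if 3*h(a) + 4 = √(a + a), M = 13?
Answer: -2917187/213 + I*√26/3 ≈ -13696.0 + 1.6997*I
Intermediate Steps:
O = 115/71 ≈ 1.6197
h(a) = -4/3 + √2*√a/3 (h(a) = -4/3 + √(a + a)/3 = -4/3 + √(2*a)/3 = -4/3 + (√2*√a)/3 = -4/3 + √2*√a/3)
r = 972301/71 (r = 13696 - 1*115/71 = 13696 - 115/71 = 972301/71 ≈ 13694.)
h(-M) - r = (-4/3 + √2*√(-1*13)/3) - 1*972301/71 = (-4/3 + √2*√(-13)/3) - 972301/71 = (-4/3 + √2*(I*√13)/3) - 972301/71 = (-4/3 + I*√26/3) - 972301/71 = -2917187/213 + I*√26/3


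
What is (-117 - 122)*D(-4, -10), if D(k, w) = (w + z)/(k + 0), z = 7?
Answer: -717/4 ≈ -179.25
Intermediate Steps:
D(k, w) = (7 + w)/k (D(k, w) = (w + 7)/(k + 0) = (7 + w)/k)
(-117 - 122)*D(-4, -10) = (-117 - 122)*((7 - 10)/(-4)) = -(-239)*(-3)/4 = -239*¾ = -717/4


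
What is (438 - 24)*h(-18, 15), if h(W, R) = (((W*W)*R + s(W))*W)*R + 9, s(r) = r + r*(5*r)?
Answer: -722318634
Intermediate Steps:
s(r) = r + 5*r²
h(W, R) = 9 + R*W*(R*W² + W*(1 + 5*W)) (h(W, R) = (((W*W)*R + W*(1 + 5*W))*W)*R + 9 = ((W²*R + W*(1 + 5*W))*W)*R + 9 = ((R*W² + W*(1 + 5*W))*W)*R + 9 = (W*(R*W² + W*(1 + 5*W)))*R + 9 = R*W*(R*W² + W*(1 + 5*W)) + 9 = 9 + R*W*(R*W² + W*(1 + 5*W)))
(438 - 24)*h(-18, 15) = (438 - 24)*(9 + 15²*(-18)³ + 15*(-18)²*(1 + 5*(-18))) = 414*(9 + 225*(-5832) + 15*324*(1 - 90)) = 414*(9 - 1312200 + 15*324*(-89)) = 414*(9 - 1312200 - 432540) = 414*(-1744731) = -722318634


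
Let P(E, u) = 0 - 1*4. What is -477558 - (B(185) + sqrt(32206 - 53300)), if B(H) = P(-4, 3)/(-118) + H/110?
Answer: -619872511/1298 - I*sqrt(21094) ≈ -4.7756e+5 - 145.24*I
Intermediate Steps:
P(E, u) = -4 (P(E, u) = 0 - 4 = -4)
B(H) = 2/59 + H/110 (B(H) = -4/(-118) + H/110 = -4*(-1/118) + H*(1/110) = 2/59 + H/110)
-477558 - (B(185) + sqrt(32206 - 53300)) = -477558 - ((2/59 + (1/110)*185) + sqrt(32206 - 53300)) = -477558 - ((2/59 + 37/22) + sqrt(-21094)) = -477558 - (2227/1298 + I*sqrt(21094)) = -477558 + (-2227/1298 - I*sqrt(21094)) = -619872511/1298 - I*sqrt(21094)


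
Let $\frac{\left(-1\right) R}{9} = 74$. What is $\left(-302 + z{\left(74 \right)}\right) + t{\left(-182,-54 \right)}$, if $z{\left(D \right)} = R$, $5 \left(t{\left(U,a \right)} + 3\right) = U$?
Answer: $- \frac{5037}{5} \approx -1007.4$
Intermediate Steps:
$R = -666$ ($R = \left(-9\right) 74 = -666$)
$t{\left(U,a \right)} = -3 + \frac{U}{5}$
$z{\left(D \right)} = -666$
$\left(-302 + z{\left(74 \right)}\right) + t{\left(-182,-54 \right)} = \left(-302 - 666\right) + \left(-3 + \frac{1}{5} \left(-182\right)\right) = -968 - \frac{197}{5} = - \frac{5037}{5}$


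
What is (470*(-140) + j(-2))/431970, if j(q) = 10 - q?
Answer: -32894/215985 ≈ -0.15230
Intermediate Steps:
(470*(-140) + j(-2))/431970 = (470*(-140) + (10 - 1*(-2)))/431970 = (-65800 + (10 + 2))*(1/431970) = (-65800 + 12)*(1/431970) = -65788*1/431970 = -32894/215985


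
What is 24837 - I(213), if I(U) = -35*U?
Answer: 32292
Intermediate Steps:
24837 - I(213) = 24837 - (-35)*213 = 24837 - 1*(-7455) = 24837 + 7455 = 32292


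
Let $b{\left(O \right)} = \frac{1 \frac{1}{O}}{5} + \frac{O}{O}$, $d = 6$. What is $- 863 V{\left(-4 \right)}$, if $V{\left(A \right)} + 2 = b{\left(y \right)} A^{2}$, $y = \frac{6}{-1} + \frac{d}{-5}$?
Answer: $- \frac{105286}{9} \approx -11698.0$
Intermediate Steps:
$y = - \frac{36}{5}$ ($y = \frac{6}{-1} + \frac{6}{-5} = 6 \left(-1\right) + 6 \left(- \frac{1}{5}\right) = -6 - \frac{6}{5} = - \frac{36}{5} \approx -7.2$)
$b{\left(O \right)} = 1 + \frac{1}{5 O}$ ($b{\left(O \right)} = \frac{1}{O} \frac{1}{5} + 1 = \frac{1}{5 O} + 1 = 1 + \frac{1}{5 O}$)
$V{\left(A \right)} = -2 + \frac{35 A^{2}}{36}$ ($V{\left(A \right)} = -2 + \frac{\frac{1}{5} - \frac{36}{5}}{- \frac{36}{5}} A^{2} = -2 + \left(- \frac{5}{36}\right) \left(-7\right) A^{2} = -2 + \frac{35 A^{2}}{36}$)
$- 863 V{\left(-4 \right)} = - 863 \left(-2 + \frac{35 \left(-4\right)^{2}}{36}\right) = - 863 \left(-2 + \frac{35}{36} \cdot 16\right) = - 863 \left(-2 + \frac{140}{9}\right) = \left(-863\right) \frac{122}{9} = - \frac{105286}{9}$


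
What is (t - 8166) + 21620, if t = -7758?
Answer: 5696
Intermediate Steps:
(t - 8166) + 21620 = (-7758 - 8166) + 21620 = -15924 + 21620 = 5696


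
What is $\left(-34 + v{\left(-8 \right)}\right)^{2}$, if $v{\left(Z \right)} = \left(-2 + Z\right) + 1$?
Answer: $1849$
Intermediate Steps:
$v{\left(Z \right)} = -1 + Z$
$\left(-34 + v{\left(-8 \right)}\right)^{2} = \left(-34 - 9\right)^{2} = \left(-43\right)^{2} = 1849$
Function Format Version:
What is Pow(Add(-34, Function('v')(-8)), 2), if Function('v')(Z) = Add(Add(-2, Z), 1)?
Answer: 1849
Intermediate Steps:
Function('v')(Z) = Add(-1, Z)
Pow(Add(-34, Function('v')(-8)), 2) = Pow(Add(-34, Add(-1, -8)), 2) = Pow(Add(-34, -9), 2) = Pow(-43, 2) = 1849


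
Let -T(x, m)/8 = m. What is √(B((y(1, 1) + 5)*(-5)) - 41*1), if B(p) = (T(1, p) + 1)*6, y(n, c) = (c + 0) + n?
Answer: √1645 ≈ 40.559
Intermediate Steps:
y(n, c) = c + n
T(x, m) = -8*m
B(p) = 6 - 48*p (B(p) = (-8*p + 1)*6 = (1 - 8*p)*6 = 6 - 48*p)
√(B((y(1, 1) + 5)*(-5)) - 41*1) = √((6 - 48*((1 + 1) + 5)*(-5)) - 41*1) = √((6 - 48*(2 + 5)*(-5)) - 41) = √((6 - 336*(-5)) - 41) = √((6 - 48*(-35)) - 41) = √((6 + 1680) - 41) = √(1686 - 41) = √1645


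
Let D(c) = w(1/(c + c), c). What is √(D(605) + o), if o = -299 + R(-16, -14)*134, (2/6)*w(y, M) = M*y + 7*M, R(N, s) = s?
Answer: √42126/2 ≈ 102.62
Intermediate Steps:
w(y, M) = 21*M + 3*M*y (w(y, M) = 3*(M*y + 7*M) = 3*(7*M + M*y) = 21*M + 3*M*y)
o = -2175 (o = -299 - 14*134 = -299 - 1876 = -2175)
D(c) = 3*c*(7 + 1/(2*c)) (D(c) = 3*c*(7 + 1/(c + c)) = 3*c*(7 + 1/(2*c)))
√(D(605) + o) = √((3/2 + 21*605) - 2175) = √((3/2 + 12705) - 2175) = √(25413/2 - 2175) = √(21063/2) = √42126/2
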